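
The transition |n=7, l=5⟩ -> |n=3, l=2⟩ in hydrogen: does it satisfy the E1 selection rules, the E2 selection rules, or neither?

neither

Δl = 2 − 5 = -3; l_i + l_f = 7.
E1 (Δl = ±1): not satisfied.
E2 (Δl = 0,±2, l_i+l_f ≥ 2): not satisfied.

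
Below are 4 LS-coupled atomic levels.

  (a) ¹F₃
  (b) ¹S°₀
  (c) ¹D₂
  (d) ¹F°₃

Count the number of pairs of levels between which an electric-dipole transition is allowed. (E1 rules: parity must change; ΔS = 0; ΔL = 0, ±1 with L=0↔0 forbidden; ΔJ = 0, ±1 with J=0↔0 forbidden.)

2

(a)–(b): forbidden (ΔL, ΔJ).
(a)–(c): forbidden (parity).
(a)–(d): allowed.
(b)–(c): forbidden (ΔL, ΔJ).
(b)–(d): forbidden (parity, ΔL, ΔJ).
(c)–(d): allowed.
Allowed pairs: 2 of 6.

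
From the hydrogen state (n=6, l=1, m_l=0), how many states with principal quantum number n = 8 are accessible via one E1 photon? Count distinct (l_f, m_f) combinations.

4

E1 requires Δl = ±1, so l_f ∈ {0, 2}; with 0 ≤ l_f ≤ n_f−1 = 7, the allowed l_f values are {0, 2}.
For l_f = 0: m_f ∈ {m_i−1, m_i, m_i+1} ∩ [−0, 0] = {0} → 1 state.
For l_f = 2: m_f ∈ {m_i−1, m_i, m_i+1} ∩ [−2, 2] = {-1, 0, 1} → 3 states.
Total: 4.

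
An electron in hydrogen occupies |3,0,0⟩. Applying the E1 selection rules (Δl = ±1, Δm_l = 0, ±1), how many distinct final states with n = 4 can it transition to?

3

E1 requires Δl = ±1, so l_f ∈ {-1, 1}; with 0 ≤ l_f ≤ n_f−1 = 3, the allowed l_f values are {1}.
For l_f = 1: m_f ∈ {m_i−1, m_i, m_i+1} ∩ [−1, 1] = {-1, 0, 1} → 3 states.
Total: 3.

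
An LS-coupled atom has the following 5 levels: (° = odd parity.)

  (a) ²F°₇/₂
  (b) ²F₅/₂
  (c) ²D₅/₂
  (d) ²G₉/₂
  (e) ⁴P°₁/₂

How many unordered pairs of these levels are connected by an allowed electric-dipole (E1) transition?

3

(a)–(b): allowed.
(a)–(c): allowed.
(a)–(d): allowed.
(a)–(e): forbidden (parity, ΔS, ΔL, ΔJ).
(b)–(c): forbidden (parity).
(b)–(d): forbidden (parity, ΔJ).
(b)–(e): forbidden (ΔS, ΔL, ΔJ).
(c)–(d): forbidden (parity, ΔL, ΔJ).
(c)–(e): forbidden (ΔS, ΔJ).
(d)–(e): forbidden (ΔS, ΔL, ΔJ).
Allowed pairs: 3 of 10.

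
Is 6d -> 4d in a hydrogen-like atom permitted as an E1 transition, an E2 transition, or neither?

E2

Δl = 2 − 2 = +0; l_i + l_f = 4.
E1 (Δl = ±1): not satisfied.
E2 (Δl = 0,±2, l_i+l_f ≥ 2): satisfied.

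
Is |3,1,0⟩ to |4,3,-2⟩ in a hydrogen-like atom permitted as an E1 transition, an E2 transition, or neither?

Δl = 3 − 1 = +2; l_i + l_f = 4.
Δm_l = -2.
E1 (Δl = ±1, |Δm_l| ≤ 1): not satisfied.
E2 (Δl = 0,±2, l_i+l_f ≥ 2, |Δm_l| ≤ 2): satisfied.

E2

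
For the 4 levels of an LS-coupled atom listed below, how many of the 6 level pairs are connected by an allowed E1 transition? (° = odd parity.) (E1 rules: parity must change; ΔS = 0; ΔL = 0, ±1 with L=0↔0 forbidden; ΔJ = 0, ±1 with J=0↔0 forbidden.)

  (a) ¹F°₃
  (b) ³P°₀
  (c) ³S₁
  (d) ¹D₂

(a)–(b): forbidden (parity, ΔS, ΔL, ΔJ).
(a)–(c): forbidden (ΔS, ΔL, ΔJ).
(a)–(d): allowed.
(b)–(c): allowed.
(b)–(d): forbidden (ΔS, ΔJ).
(c)–(d): forbidden (parity, ΔS, ΔL).
Allowed pairs: 2 of 6.

2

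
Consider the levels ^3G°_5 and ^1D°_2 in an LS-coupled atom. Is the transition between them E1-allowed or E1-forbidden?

forbidden

Parity must change: odd → odd — fails.
ΔS = 0: S: 1 → 0 — fails.
ΔL = 0, ±1 (not L=0↔0): L: 4 → 2, ΔL = -2 — fails.
ΔJ = 0, ±1 (not J=0↔0): J: 5 → 2, ΔJ = -3 — fails.
Rule(s) violated: parity, ΔS, ΔL, ΔJ.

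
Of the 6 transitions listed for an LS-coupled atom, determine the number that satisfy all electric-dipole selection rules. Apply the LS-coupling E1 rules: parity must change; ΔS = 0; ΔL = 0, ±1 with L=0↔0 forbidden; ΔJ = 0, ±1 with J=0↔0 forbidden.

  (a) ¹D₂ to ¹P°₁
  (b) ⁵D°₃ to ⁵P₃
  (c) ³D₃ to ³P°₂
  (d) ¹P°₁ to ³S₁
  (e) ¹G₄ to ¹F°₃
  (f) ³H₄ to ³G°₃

5

(a) allowed
(b) allowed
(c) allowed
(d) forbidden (ΔS fails)
(e) allowed
(f) allowed
Total allowed: 5 of 6.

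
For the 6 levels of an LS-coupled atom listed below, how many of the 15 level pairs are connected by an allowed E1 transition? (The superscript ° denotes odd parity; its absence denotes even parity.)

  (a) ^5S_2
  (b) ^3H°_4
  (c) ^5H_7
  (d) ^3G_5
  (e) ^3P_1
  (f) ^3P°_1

2

(a)–(b): forbidden (ΔS, ΔL, ΔJ).
(a)–(c): forbidden (parity, ΔL, ΔJ).
(a)–(d): forbidden (parity, ΔS, ΔL, ΔJ).
(a)–(e): forbidden (parity, ΔS).
(a)–(f): forbidden (ΔS).
(b)–(c): forbidden (ΔS, ΔJ).
(b)–(d): allowed.
(b)–(e): forbidden (ΔL, ΔJ).
(b)–(f): forbidden (parity, ΔL, ΔJ).
(c)–(d): forbidden (parity, ΔS, ΔJ).
(c)–(e): forbidden (parity, ΔS, ΔL, ΔJ).
(c)–(f): forbidden (ΔS, ΔL, ΔJ).
(d)–(e): forbidden (parity, ΔL, ΔJ).
(d)–(f): forbidden (ΔL, ΔJ).
(e)–(f): allowed.
Allowed pairs: 2 of 15.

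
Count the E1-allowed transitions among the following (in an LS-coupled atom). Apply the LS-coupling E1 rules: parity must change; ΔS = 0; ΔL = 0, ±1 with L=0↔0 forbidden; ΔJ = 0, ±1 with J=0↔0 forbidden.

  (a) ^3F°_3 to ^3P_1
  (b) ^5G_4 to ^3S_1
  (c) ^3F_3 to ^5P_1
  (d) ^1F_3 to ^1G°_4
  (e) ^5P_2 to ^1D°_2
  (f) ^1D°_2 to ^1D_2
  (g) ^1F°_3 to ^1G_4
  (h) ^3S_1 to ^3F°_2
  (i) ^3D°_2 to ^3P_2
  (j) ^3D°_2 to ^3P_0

(a) forbidden (ΔL, ΔJ fail)
(b) forbidden (parity, ΔS, ΔL, ΔJ fail)
(c) forbidden (parity, ΔS, ΔL, ΔJ fail)
(d) allowed
(e) forbidden (ΔS fails)
(f) allowed
(g) allowed
(h) forbidden (ΔL fails)
(i) allowed
(j) forbidden (ΔJ fails)
Total allowed: 4 of 10.

4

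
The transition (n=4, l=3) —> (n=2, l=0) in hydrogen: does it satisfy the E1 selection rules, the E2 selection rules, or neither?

Δl = 0 − 3 = -3; l_i + l_f = 3.
E1 (Δl = ±1): not satisfied.
E2 (Δl = 0,±2, l_i+l_f ≥ 2): not satisfied.

neither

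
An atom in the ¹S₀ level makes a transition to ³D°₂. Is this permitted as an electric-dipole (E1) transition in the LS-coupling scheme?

forbidden

Initial level: S=0, L=0, J=0, parity even. Final level: S=1, L=2, J=2, parity odd.
ΔL = 0, ±1 (not L=0↔0): L: 0 → 2, ΔL = +2 — ✗.
Parity must change: even → odd — ✓.
ΔS = 0: S: 0 → 1 — ✗.
ΔJ = 0, ±1 (not J=0↔0): J: 0 → 2, ΔJ = +2 — ✗.
Rule(s) violated: ΔS, ΔL, ΔJ.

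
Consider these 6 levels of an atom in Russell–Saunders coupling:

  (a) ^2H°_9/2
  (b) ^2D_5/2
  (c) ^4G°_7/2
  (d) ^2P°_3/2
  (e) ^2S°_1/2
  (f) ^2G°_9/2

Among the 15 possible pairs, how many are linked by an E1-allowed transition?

(a)–(b): forbidden (ΔL, ΔJ).
(a)–(c): forbidden (parity, ΔS).
(a)–(d): forbidden (parity, ΔL, ΔJ).
(a)–(e): forbidden (parity, ΔL, ΔJ).
(a)–(f): forbidden (parity).
(b)–(c): forbidden (ΔS, ΔL).
(b)–(d): allowed.
(b)–(e): forbidden (ΔL, ΔJ).
(b)–(f): forbidden (ΔL, ΔJ).
(c)–(d): forbidden (parity, ΔS, ΔL, ΔJ).
(c)–(e): forbidden (parity, ΔS, ΔL, ΔJ).
(c)–(f): forbidden (parity, ΔS).
(d)–(e): forbidden (parity).
(d)–(f): forbidden (parity, ΔL, ΔJ).
(e)–(f): forbidden (parity, ΔL, ΔJ).
Allowed pairs: 1 of 15.

1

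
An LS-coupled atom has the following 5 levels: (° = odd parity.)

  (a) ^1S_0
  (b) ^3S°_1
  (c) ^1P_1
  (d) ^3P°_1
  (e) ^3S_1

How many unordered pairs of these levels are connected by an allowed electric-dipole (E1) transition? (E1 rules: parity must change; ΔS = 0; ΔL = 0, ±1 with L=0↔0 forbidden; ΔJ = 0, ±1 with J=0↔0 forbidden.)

1

(a)–(b): forbidden (ΔS, ΔL).
(a)–(c): forbidden (parity).
(a)–(d): forbidden (ΔS).
(a)–(e): forbidden (parity, ΔS, ΔL).
(b)–(c): forbidden (ΔS).
(b)–(d): forbidden (parity).
(b)–(e): forbidden (ΔL).
(c)–(d): forbidden (ΔS).
(c)–(e): forbidden (parity, ΔS).
(d)–(e): allowed.
Allowed pairs: 1 of 10.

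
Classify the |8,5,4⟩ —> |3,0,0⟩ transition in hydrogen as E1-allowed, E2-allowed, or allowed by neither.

neither

Δl = 0 − 5 = -5; l_i + l_f = 5.
Δm_l = -4.
E1 (Δl = ±1, |Δm_l| ≤ 1): not satisfied.
E2 (Δl = 0,±2, l_i+l_f ≥ 2, |Δm_l| ≤ 2): not satisfied.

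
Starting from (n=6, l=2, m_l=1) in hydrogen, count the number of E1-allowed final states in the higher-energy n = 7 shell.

E1 requires Δl = ±1, so l_f ∈ {1, 3}; with 0 ≤ l_f ≤ n_f−1 = 6, the allowed l_f values are {1, 3}.
For l_f = 1: m_f ∈ {m_i−1, m_i, m_i+1} ∩ [−1, 1] = {0, 1} → 2 states.
For l_f = 3: m_f ∈ {m_i−1, m_i, m_i+1} ∩ [−3, 3] = {0, 1, 2} → 3 states.
Total: 5.

5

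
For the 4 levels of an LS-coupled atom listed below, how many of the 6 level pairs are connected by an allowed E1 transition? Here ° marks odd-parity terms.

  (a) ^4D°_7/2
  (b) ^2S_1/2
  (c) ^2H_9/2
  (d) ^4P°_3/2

0

(a)–(b): forbidden (ΔS, ΔL, ΔJ).
(a)–(c): forbidden (ΔS, ΔL).
(a)–(d): forbidden (parity, ΔJ).
(b)–(c): forbidden (parity, ΔL, ΔJ).
(b)–(d): forbidden (ΔS).
(c)–(d): forbidden (ΔS, ΔL, ΔJ).
Allowed pairs: 0 of 6.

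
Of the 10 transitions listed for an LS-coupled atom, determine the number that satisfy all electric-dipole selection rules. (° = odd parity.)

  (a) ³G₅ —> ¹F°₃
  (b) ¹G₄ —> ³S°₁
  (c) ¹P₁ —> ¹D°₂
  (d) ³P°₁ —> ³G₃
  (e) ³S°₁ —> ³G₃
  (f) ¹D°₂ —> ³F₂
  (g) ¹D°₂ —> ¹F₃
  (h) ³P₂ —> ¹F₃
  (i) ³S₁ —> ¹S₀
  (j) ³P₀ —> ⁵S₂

(a) forbidden (ΔS, ΔJ fail)
(b) forbidden (ΔS, ΔL, ΔJ fail)
(c) allowed
(d) forbidden (ΔL, ΔJ fail)
(e) forbidden (ΔL, ΔJ fail)
(f) forbidden (ΔS fails)
(g) allowed
(h) forbidden (parity, ΔS, ΔL fail)
(i) forbidden (parity, ΔS, ΔL fail)
(j) forbidden (parity, ΔS, ΔJ fail)
Total allowed: 2 of 10.

2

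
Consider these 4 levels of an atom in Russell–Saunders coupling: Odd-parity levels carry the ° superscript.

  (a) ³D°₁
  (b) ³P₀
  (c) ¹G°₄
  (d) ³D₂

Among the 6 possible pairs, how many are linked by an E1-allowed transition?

(a)–(b): allowed.
(a)–(c): forbidden (parity, ΔS, ΔL, ΔJ).
(a)–(d): allowed.
(b)–(c): forbidden (ΔS, ΔL, ΔJ).
(b)–(d): forbidden (parity, ΔJ).
(c)–(d): forbidden (ΔS, ΔL, ΔJ).
Allowed pairs: 2 of 6.

2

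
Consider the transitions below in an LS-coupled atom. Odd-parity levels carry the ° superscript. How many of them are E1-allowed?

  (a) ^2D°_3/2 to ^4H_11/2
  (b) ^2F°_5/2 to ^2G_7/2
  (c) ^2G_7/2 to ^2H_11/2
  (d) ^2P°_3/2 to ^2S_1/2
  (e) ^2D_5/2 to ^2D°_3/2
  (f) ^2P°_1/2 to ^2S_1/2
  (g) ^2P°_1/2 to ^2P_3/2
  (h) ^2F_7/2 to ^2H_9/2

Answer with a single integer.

(a) forbidden (ΔS, ΔL, ΔJ fail)
(b) allowed
(c) forbidden (parity, ΔJ fail)
(d) allowed
(e) allowed
(f) allowed
(g) allowed
(h) forbidden (parity, ΔL fail)
Total allowed: 5 of 8.

5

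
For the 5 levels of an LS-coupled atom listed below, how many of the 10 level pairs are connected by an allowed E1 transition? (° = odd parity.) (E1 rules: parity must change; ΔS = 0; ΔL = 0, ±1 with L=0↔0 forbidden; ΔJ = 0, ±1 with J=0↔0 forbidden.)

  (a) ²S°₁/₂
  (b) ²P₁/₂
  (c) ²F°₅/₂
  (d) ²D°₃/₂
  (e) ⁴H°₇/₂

2

(a)–(b): allowed.
(a)–(c): forbidden (parity, ΔL, ΔJ).
(a)–(d): forbidden (parity, ΔL).
(a)–(e): forbidden (parity, ΔS, ΔL, ΔJ).
(b)–(c): forbidden (ΔL, ΔJ).
(b)–(d): allowed.
(b)–(e): forbidden (ΔS, ΔL, ΔJ).
(c)–(d): forbidden (parity).
(c)–(e): forbidden (parity, ΔS, ΔL).
(d)–(e): forbidden (parity, ΔS, ΔL, ΔJ).
Allowed pairs: 2 of 10.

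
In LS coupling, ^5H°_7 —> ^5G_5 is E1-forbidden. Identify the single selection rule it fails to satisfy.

Reading off the term symbols: S 2→2, L 5→4, J 7→5, parity odd→even.
ΔJ = 0, ±1 (not J=0↔0): J: 7 → 5, ΔJ = -2 — fails.
ΔS = 0: S: 2 → 2 — ok.
Parity must change: odd → even — ok.
ΔL = 0, ±1 (not L=0↔0): L: 5 → 4, ΔL = -1 — ok.

the ΔJ = 0, ±1 rule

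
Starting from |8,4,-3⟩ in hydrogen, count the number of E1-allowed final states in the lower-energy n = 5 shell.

E1 requires Δl = ±1, so l_f ∈ {3, 5}; with 0 ≤ l_f ≤ n_f−1 = 4, the allowed l_f values are {3}.
For l_f = 3: m_f ∈ {m_i−1, m_i, m_i+1} ∩ [−3, 3] = {-3, -2} → 2 states.
Total: 2.

2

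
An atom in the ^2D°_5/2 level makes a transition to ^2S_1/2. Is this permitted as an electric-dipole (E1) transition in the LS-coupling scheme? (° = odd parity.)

Initial level: S=1/2, L=2, J=5/2, parity odd. Final level: S=1/2, L=0, J=1/2, parity even.
ΔS = 0: S: 1/2 → 1/2 — passes.
ΔJ = 0, ±1 (not J=0↔0): J: 5/2 → 1/2, ΔJ = -2 — fails.
Parity must change: odd → even — passes.
ΔL = 0, ±1 (not L=0↔0): L: 2 → 0, ΔL = -2 — fails.
Rule(s) violated: ΔL, ΔJ.

forbidden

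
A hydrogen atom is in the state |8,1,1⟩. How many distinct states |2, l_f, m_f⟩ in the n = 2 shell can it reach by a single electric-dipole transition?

E1 requires Δl = ±1, so l_f ∈ {0, 2}; with 0 ≤ l_f ≤ n_f−1 = 1, the allowed l_f values are {0}.
For l_f = 0: m_f ∈ {m_i−1, m_i, m_i+1} ∩ [−0, 0] = {0} → 1 state.
Total: 1.

1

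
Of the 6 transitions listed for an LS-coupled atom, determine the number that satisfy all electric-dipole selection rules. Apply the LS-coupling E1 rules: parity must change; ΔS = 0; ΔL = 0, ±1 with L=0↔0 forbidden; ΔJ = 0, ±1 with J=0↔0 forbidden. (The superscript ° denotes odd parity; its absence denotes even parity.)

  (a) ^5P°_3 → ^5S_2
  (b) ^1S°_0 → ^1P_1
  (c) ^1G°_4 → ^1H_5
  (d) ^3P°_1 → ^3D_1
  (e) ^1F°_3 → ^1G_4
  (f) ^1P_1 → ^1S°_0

6

(a) allowed
(b) allowed
(c) allowed
(d) allowed
(e) allowed
(f) allowed
Total allowed: 6 of 6.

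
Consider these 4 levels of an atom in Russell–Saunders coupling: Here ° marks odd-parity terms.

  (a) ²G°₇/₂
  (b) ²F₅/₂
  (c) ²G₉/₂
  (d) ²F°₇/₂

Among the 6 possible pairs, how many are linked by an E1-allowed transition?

(a)–(b): allowed.
(a)–(c): allowed.
(a)–(d): forbidden (parity).
(b)–(c): forbidden (parity, ΔJ).
(b)–(d): allowed.
(c)–(d): allowed.
Allowed pairs: 4 of 6.

4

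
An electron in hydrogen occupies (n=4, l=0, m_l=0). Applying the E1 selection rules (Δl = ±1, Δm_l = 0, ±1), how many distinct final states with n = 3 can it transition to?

E1 requires Δl = ±1, so l_f ∈ {-1, 1}; with 0 ≤ l_f ≤ n_f−1 = 2, the allowed l_f values are {1}.
For l_f = 1: m_f ∈ {m_i−1, m_i, m_i+1} ∩ [−1, 1] = {-1, 0, 1} → 3 states.
Total: 3.

3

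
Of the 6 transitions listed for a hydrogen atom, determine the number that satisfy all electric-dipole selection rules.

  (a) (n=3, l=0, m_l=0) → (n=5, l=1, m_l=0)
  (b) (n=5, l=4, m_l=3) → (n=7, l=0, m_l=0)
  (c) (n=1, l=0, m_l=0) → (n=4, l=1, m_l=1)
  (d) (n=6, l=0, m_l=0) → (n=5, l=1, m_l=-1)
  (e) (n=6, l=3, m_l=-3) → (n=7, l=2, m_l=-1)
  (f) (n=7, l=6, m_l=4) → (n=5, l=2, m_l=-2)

3

(a) allowed
(b) forbidden — Δl = -4 (E1 requires Δl = ±1); Δm_l = -3 (E1 requires Δm_l = 0, ±1)
(c) allowed
(d) allowed
(e) forbidden — Δm_l = +2 (E1 requires Δm_l = 0, ±1)
(f) forbidden — Δl = -4 (E1 requires Δl = ±1); Δm_l = -6 (E1 requires Δm_l = 0, ±1)
Total allowed: 3 of 6.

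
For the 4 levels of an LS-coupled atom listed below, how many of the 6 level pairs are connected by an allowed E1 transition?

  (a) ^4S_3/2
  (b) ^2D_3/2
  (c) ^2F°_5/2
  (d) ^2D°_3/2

(a)–(b): forbidden (parity, ΔS, ΔL).
(a)–(c): forbidden (ΔS, ΔL).
(a)–(d): forbidden (ΔS, ΔL).
(b)–(c): allowed.
(b)–(d): allowed.
(c)–(d): forbidden (parity).
Allowed pairs: 2 of 6.

2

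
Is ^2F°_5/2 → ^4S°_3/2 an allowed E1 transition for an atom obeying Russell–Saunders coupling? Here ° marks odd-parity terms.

forbidden

ΔJ = 0, ±1 (not J=0↔0): J: 5/2 → 3/2, ΔJ = -1 — ✓.
Parity must change: odd → odd — ✗.
ΔS = 0: S: 1/2 → 3/2 — ✗.
ΔL = 0, ±1 (not L=0↔0): L: 3 → 0, ΔL = -3 — ✗.
Rule(s) violated: parity, ΔS, ΔL.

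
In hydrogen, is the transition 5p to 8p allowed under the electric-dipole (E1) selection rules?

forbidden

Δl = 1 − 1 = +0; the E1 rule Δl = ±1 is fails.
The transition is electric-dipole forbidden.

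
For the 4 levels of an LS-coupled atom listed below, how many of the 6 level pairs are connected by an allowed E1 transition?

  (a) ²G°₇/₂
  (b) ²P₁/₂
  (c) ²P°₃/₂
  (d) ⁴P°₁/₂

1

(a)–(b): forbidden (ΔL, ΔJ).
(a)–(c): forbidden (parity, ΔL, ΔJ).
(a)–(d): forbidden (parity, ΔS, ΔL, ΔJ).
(b)–(c): allowed.
(b)–(d): forbidden (ΔS).
(c)–(d): forbidden (parity, ΔS).
Allowed pairs: 1 of 6.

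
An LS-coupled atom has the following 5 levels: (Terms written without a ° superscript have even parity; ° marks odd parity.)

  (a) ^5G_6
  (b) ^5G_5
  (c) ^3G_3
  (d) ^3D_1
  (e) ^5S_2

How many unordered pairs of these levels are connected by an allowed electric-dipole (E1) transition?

(a)–(b): forbidden (parity).
(a)–(c): forbidden (parity, ΔS, ΔJ).
(a)–(d): forbidden (parity, ΔS, ΔL, ΔJ).
(a)–(e): forbidden (parity, ΔL, ΔJ).
(b)–(c): forbidden (parity, ΔS, ΔJ).
(b)–(d): forbidden (parity, ΔS, ΔL, ΔJ).
(b)–(e): forbidden (parity, ΔL, ΔJ).
(c)–(d): forbidden (parity, ΔL, ΔJ).
(c)–(e): forbidden (parity, ΔS, ΔL).
(d)–(e): forbidden (parity, ΔS, ΔL).
Allowed pairs: 0 of 10.

0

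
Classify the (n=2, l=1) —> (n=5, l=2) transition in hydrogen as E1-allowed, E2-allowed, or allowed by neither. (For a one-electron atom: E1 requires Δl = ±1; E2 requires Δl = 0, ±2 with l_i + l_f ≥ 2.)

Δl = 2 − 1 = +1; l_i + l_f = 3.
E1 (Δl = ±1): satisfied.
E2 (Δl = 0,±2, l_i+l_f ≥ 2): not satisfied.

E1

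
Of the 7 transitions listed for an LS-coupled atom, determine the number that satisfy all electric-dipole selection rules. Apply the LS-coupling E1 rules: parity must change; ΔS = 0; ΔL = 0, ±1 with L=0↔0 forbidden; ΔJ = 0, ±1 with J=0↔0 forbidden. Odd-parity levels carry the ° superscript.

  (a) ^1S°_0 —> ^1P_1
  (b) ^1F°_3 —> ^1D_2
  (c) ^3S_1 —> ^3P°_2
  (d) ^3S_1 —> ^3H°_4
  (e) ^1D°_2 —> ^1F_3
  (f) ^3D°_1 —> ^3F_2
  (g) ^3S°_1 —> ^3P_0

6

(a) allowed
(b) allowed
(c) allowed
(d) forbidden (ΔL, ΔJ fail)
(e) allowed
(f) allowed
(g) allowed
Total allowed: 6 of 7.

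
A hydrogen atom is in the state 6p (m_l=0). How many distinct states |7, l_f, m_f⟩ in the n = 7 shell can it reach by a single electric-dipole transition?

4

E1 requires Δl = ±1, so l_f ∈ {0, 2}; with 0 ≤ l_f ≤ n_f−1 = 6, the allowed l_f values are {0, 2}.
For l_f = 0: m_f ∈ {m_i−1, m_i, m_i+1} ∩ [−0, 0] = {0} → 1 state.
For l_f = 2: m_f ∈ {m_i−1, m_i, m_i+1} ∩ [−2, 2] = {-1, 0, 1} → 3 states.
Total: 4.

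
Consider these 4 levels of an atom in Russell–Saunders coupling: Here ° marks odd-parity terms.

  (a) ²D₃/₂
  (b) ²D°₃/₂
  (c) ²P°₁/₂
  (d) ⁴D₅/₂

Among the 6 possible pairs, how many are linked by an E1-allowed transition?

2

(a)–(b): allowed.
(a)–(c): allowed.
(a)–(d): forbidden (parity, ΔS).
(b)–(c): forbidden (parity).
(b)–(d): forbidden (ΔS).
(c)–(d): forbidden (ΔS, ΔJ).
Allowed pairs: 2 of 6.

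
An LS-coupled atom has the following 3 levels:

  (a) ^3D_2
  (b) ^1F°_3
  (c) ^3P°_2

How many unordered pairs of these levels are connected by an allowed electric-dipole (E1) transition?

1

(a)–(b): forbidden (ΔS).
(a)–(c): allowed.
(b)–(c): forbidden (parity, ΔS, ΔL).
Allowed pairs: 1 of 3.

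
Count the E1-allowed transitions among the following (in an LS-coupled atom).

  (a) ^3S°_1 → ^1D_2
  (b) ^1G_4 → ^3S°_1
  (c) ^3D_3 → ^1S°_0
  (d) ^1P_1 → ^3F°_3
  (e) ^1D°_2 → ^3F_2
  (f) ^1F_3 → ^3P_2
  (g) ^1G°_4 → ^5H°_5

0

(a) forbidden (ΔS, ΔL fail)
(b) forbidden (ΔS, ΔL, ΔJ fail)
(c) forbidden (ΔS, ΔL, ΔJ fail)
(d) forbidden (ΔS, ΔL, ΔJ fail)
(e) forbidden (ΔS fails)
(f) forbidden (parity, ΔS, ΔL fail)
(g) forbidden (parity, ΔS fail)
Total allowed: 0 of 7.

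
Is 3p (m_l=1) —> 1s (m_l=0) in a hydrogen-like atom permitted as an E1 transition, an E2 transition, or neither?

Δl = 0 − 1 = -1; l_i + l_f = 1.
Δm_l = -1.
E1 (Δl = ±1, |Δm_l| ≤ 1): satisfied.
E2 (Δl = 0,±2, l_i+l_f ≥ 2, |Δm_l| ≤ 2): not satisfied.

E1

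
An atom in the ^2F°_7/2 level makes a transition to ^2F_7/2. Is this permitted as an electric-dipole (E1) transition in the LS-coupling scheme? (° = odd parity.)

Reading off the term symbols: S 1/2→1/2, L 3→3, J 7/2→7/2, parity odd→even.
ΔJ = 0, ±1 (not J=0↔0): J: 7/2 → 7/2, ΔJ = +0 — ✓.
Parity must change: odd → even — ✓.
ΔS = 0: S: 1/2 → 1/2 — ✓.
ΔL = 0, ±1 (not L=0↔0): L: 3 → 3, ΔL = +0 — ✓.
All four E1 rules are satisfied.

allowed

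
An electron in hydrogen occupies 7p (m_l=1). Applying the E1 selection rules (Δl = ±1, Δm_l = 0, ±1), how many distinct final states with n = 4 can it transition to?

4

E1 requires Δl = ±1, so l_f ∈ {0, 2}; with 0 ≤ l_f ≤ n_f−1 = 3, the allowed l_f values are {0, 2}.
For l_f = 0: m_f ∈ {m_i−1, m_i, m_i+1} ∩ [−0, 0] = {0} → 1 state.
For l_f = 2: m_f ∈ {m_i−1, m_i, m_i+1} ∩ [−2, 2] = {0, 1, 2} → 3 states.
Total: 4.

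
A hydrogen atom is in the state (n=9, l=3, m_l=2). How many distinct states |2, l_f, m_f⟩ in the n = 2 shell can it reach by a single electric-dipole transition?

E1 requires l_f ∈ {2, 4}, but neither lies in [0, 1], so no final state is reachable.
Total: 0.

0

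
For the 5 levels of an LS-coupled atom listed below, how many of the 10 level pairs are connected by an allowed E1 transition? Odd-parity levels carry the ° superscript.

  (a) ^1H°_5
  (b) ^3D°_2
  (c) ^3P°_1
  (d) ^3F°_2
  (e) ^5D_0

0

(a)–(b): forbidden (parity, ΔS, ΔL, ΔJ).
(a)–(c): forbidden (parity, ΔS, ΔL, ΔJ).
(a)–(d): forbidden (parity, ΔS, ΔL, ΔJ).
(a)–(e): forbidden (ΔS, ΔL, ΔJ).
(b)–(c): forbidden (parity).
(b)–(d): forbidden (parity).
(b)–(e): forbidden (ΔS, ΔJ).
(c)–(d): forbidden (parity, ΔL).
(c)–(e): forbidden (ΔS).
(d)–(e): forbidden (ΔS, ΔJ).
Allowed pairs: 0 of 10.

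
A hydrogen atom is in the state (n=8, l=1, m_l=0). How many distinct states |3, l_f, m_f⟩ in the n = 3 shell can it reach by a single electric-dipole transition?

E1 requires Δl = ±1, so l_f ∈ {0, 2}; with 0 ≤ l_f ≤ n_f−1 = 2, the allowed l_f values are {0, 2}.
For l_f = 0: m_f ∈ {m_i−1, m_i, m_i+1} ∩ [−0, 0] = {0} → 1 state.
For l_f = 2: m_f ∈ {m_i−1, m_i, m_i+1} ∩ [−2, 2] = {-1, 0, 1} → 3 states.
Total: 4.

4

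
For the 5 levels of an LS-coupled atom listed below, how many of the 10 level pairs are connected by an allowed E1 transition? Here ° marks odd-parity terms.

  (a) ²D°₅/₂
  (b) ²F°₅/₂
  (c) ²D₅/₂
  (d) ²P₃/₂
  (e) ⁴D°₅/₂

3

(a)–(b): forbidden (parity).
(a)–(c): allowed.
(a)–(d): allowed.
(a)–(e): forbidden (parity, ΔS).
(b)–(c): allowed.
(b)–(d): forbidden (ΔL).
(b)–(e): forbidden (parity, ΔS).
(c)–(d): forbidden (parity).
(c)–(e): forbidden (ΔS).
(d)–(e): forbidden (ΔS).
Allowed pairs: 3 of 10.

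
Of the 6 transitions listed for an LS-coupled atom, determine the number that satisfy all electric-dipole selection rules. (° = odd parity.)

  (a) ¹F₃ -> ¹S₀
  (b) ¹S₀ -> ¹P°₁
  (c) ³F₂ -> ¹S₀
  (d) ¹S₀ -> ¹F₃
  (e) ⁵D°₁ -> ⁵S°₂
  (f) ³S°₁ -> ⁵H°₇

(a) forbidden (parity, ΔL, ΔJ fail)
(b) allowed
(c) forbidden (parity, ΔS, ΔL, ΔJ fail)
(d) forbidden (parity, ΔL, ΔJ fail)
(e) forbidden (parity, ΔL fail)
(f) forbidden (parity, ΔS, ΔL, ΔJ fail)
Total allowed: 1 of 6.

1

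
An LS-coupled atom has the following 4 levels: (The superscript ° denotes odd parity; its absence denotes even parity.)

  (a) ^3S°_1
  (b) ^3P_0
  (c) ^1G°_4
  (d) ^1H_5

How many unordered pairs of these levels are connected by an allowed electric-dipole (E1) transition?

2

(a)–(b): allowed.
(a)–(c): forbidden (parity, ΔS, ΔL, ΔJ).
(a)–(d): forbidden (ΔS, ΔL, ΔJ).
(b)–(c): forbidden (ΔS, ΔL, ΔJ).
(b)–(d): forbidden (parity, ΔS, ΔL, ΔJ).
(c)–(d): allowed.
Allowed pairs: 2 of 6.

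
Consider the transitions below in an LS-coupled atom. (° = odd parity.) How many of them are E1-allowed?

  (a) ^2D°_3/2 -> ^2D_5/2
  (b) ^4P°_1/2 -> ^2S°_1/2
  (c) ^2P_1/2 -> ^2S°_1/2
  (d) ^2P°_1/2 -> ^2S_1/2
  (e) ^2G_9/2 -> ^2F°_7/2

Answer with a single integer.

(a) allowed
(b) forbidden (parity, ΔS fail)
(c) allowed
(d) allowed
(e) allowed
Total allowed: 4 of 5.

4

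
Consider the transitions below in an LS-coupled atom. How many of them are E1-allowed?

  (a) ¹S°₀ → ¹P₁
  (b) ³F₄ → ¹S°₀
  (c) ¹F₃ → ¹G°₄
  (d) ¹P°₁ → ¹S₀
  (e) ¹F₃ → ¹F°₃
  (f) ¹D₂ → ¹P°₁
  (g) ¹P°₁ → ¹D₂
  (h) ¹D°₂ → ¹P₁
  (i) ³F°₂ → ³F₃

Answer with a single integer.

(a) allowed
(b) forbidden (ΔS, ΔL, ΔJ fail)
(c) allowed
(d) allowed
(e) allowed
(f) allowed
(g) allowed
(h) allowed
(i) allowed
Total allowed: 8 of 9.

8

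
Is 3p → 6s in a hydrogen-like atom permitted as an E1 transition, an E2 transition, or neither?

E1

Δl = 0 − 1 = -1; l_i + l_f = 1.
E1 (Δl = ±1): satisfied.
E2 (Δl = 0,±2, l_i+l_f ≥ 2): not satisfied.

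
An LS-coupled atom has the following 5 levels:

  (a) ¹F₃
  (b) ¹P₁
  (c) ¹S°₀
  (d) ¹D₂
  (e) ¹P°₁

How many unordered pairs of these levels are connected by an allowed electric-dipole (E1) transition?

(a)–(b): forbidden (parity, ΔL, ΔJ).
(a)–(c): forbidden (ΔL, ΔJ).
(a)–(d): forbidden (parity).
(a)–(e): forbidden (ΔL, ΔJ).
(b)–(c): allowed.
(b)–(d): forbidden (parity).
(b)–(e): allowed.
(c)–(d): forbidden (ΔL, ΔJ).
(c)–(e): forbidden (parity).
(d)–(e): allowed.
Allowed pairs: 3 of 10.

3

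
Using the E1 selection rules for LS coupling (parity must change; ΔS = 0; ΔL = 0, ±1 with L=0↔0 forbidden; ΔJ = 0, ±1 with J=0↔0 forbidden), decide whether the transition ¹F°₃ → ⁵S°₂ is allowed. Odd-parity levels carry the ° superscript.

forbidden

Parity must change: odd → odd — fails.
ΔJ = 0, ±1 (not J=0↔0): J: 3 → 2, ΔJ = -1 — passes.
ΔS = 0: S: 0 → 2 — fails.
ΔL = 0, ±1 (not L=0↔0): L: 3 → 0, ΔL = -3 — fails.
Rule(s) violated: parity, ΔS, ΔL.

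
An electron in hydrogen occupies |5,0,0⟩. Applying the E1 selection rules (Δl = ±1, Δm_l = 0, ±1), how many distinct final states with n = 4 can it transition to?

3

E1 requires Δl = ±1, so l_f ∈ {-1, 1}; with 0 ≤ l_f ≤ n_f−1 = 3, the allowed l_f values are {1}.
For l_f = 1: m_f ∈ {m_i−1, m_i, m_i+1} ∩ [−1, 1] = {-1, 0, 1} → 3 states.
Total: 3.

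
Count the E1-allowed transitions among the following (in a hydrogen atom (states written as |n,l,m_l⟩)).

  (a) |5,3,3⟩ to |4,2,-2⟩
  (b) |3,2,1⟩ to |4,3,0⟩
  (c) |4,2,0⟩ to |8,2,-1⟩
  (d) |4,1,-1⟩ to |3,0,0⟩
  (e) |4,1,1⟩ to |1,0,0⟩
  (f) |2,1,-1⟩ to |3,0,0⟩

(a) forbidden — Δm_l = -5 (E1 requires Δm_l = 0, ±1)
(b) allowed
(c) forbidden — Δl = +0 (E1 requires Δl = ±1)
(d) allowed
(e) allowed
(f) allowed
Total allowed: 4 of 6.

4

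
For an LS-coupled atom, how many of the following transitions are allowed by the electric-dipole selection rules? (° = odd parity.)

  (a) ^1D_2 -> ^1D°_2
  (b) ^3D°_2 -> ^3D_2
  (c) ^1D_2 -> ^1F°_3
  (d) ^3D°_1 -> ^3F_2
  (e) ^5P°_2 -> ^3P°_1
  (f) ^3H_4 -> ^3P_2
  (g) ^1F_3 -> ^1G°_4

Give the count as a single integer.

5

(a) allowed
(b) allowed
(c) allowed
(d) allowed
(e) forbidden (parity, ΔS fail)
(f) forbidden (parity, ΔL, ΔJ fail)
(g) allowed
Total allowed: 5 of 7.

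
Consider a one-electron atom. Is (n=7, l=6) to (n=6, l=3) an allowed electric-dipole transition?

forbidden

l: 6 → 3 (Δl = -3). Δl = ±1 violated.
The transition is electric-dipole forbidden.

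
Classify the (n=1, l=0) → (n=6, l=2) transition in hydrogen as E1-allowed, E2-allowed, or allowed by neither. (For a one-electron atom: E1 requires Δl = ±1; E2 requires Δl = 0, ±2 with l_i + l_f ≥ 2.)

E2

Δl = 2 − 0 = +2; l_i + l_f = 2.
E1 (Δl = ±1): not satisfied.
E2 (Δl = 0,±2, l_i+l_f ≥ 2): satisfied.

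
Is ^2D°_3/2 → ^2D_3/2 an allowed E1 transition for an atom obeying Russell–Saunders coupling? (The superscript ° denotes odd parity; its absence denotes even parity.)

Parity must change: odd → even — ok.
ΔS = 0: S: 1/2 → 1/2 — ok.
ΔL = 0, ±1 (not L=0↔0): L: 2 → 2, ΔL = +0 — ok.
ΔJ = 0, ±1 (not J=0↔0): J: 3/2 → 3/2, ΔJ = +0 — ok.
All four E1 rules are satisfied.

allowed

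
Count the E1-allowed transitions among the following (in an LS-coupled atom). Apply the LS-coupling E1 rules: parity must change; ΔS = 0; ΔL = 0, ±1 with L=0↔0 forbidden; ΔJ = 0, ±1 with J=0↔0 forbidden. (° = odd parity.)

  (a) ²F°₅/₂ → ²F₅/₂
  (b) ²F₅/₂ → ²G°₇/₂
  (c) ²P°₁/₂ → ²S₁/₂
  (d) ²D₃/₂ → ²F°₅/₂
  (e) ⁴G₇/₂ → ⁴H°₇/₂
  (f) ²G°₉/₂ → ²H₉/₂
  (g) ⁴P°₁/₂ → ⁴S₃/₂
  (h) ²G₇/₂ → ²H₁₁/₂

(a) allowed
(b) allowed
(c) allowed
(d) allowed
(e) allowed
(f) allowed
(g) allowed
(h) forbidden (parity, ΔJ fail)
Total allowed: 7 of 8.

7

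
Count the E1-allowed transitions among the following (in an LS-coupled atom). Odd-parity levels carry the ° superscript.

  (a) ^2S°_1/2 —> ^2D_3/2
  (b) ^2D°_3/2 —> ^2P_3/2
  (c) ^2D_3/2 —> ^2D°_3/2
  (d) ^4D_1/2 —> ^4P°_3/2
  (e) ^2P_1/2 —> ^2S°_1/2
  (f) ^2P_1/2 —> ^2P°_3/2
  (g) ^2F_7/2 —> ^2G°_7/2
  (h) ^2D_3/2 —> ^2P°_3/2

7

(a) forbidden (ΔL fails)
(b) allowed
(c) allowed
(d) allowed
(e) allowed
(f) allowed
(g) allowed
(h) allowed
Total allowed: 7 of 8.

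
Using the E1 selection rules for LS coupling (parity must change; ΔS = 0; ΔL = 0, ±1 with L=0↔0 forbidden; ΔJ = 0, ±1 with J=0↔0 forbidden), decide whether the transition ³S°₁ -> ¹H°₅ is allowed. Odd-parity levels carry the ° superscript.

Initial level: S=1, L=0, J=1, parity odd. Final level: S=0, L=5, J=5, parity odd.
Parity must change: odd → odd — fails.
ΔJ = 0, ±1 (not J=0↔0): J: 1 → 5, ΔJ = +4 — fails.
ΔL = 0, ±1 (not L=0↔0): L: 0 → 5, ΔL = +5 — fails.
ΔS = 0: S: 1 → 0 — fails.
Rule(s) violated: parity, ΔS, ΔL, ΔJ.

forbidden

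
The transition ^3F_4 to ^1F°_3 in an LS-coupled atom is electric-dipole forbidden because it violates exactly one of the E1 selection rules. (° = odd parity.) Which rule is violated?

the ΔS = 0 rule

Reading off the term symbols: S 1→0, L 3→3, J 4→3, parity even→odd.
Parity must change: even → odd — passes.
ΔS = 0: S: 1 → 0 — fails.
ΔL = 0, ±1 (not L=0↔0): L: 3 → 3, ΔL = +0 — passes.
ΔJ = 0, ±1 (not J=0↔0): J: 4 → 3, ΔJ = -1 — passes.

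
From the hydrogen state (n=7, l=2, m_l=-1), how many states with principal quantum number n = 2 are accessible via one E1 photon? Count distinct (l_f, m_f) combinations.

2

E1 requires Δl = ±1, so l_f ∈ {1, 3}; with 0 ≤ l_f ≤ n_f−1 = 1, the allowed l_f values are {1}.
For l_f = 1: m_f ∈ {m_i−1, m_i, m_i+1} ∩ [−1, 1] = {-1, 0} → 2 states.
Total: 2.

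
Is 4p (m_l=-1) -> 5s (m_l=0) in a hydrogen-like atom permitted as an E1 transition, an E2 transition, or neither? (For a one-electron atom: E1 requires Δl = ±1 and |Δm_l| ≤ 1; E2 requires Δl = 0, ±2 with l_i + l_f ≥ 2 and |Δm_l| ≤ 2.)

E1

Δl = 0 − 1 = -1; l_i + l_f = 1.
Δm_l = +1.
E1 (Δl = ±1, |Δm_l| ≤ 1): satisfied.
E2 (Δl = 0,±2, l_i+l_f ≥ 2, |Δm_l| ≤ 2): not satisfied.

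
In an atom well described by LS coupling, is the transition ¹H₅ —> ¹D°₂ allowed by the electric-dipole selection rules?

forbidden

Initial level: S=0, L=5, J=5, parity even. Final level: S=0, L=2, J=2, parity odd.
ΔL = 0, ±1 (not L=0↔0): L: 5 → 2, ΔL = -3 — ✗.
ΔJ = 0, ±1 (not J=0↔0): J: 5 → 2, ΔJ = -3 — ✗.
Parity must change: even → odd — ✓.
ΔS = 0: S: 0 → 0 — ✓.
Rule(s) violated: ΔL, ΔJ.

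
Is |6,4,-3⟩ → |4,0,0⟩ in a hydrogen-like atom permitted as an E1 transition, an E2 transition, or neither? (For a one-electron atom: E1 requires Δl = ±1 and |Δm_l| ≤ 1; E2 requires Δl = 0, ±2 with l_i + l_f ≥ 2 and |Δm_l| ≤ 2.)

Δl = 0 − 4 = -4; l_i + l_f = 4.
Δm_l = +3.
E1 (Δl = ±1, |Δm_l| ≤ 1): not satisfied.
E2 (Δl = 0,±2, l_i+l_f ≥ 2, |Δm_l| ≤ 2): not satisfied.

neither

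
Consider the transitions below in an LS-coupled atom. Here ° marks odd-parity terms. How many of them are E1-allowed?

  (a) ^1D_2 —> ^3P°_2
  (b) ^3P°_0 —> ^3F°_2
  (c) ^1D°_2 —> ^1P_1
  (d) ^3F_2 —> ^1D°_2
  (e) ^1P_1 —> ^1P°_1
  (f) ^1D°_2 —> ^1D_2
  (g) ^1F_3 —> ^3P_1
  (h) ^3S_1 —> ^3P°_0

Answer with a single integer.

(a) forbidden (ΔS fails)
(b) forbidden (parity, ΔL, ΔJ fail)
(c) allowed
(d) forbidden (ΔS fails)
(e) allowed
(f) allowed
(g) forbidden (parity, ΔS, ΔL, ΔJ fail)
(h) allowed
Total allowed: 4 of 8.

4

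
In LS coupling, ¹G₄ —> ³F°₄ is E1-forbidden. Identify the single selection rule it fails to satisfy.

the ΔS = 0 rule

Reading off the term symbols: S 0→1, L 4→3, J 4→4, parity even→odd.
ΔJ = 0, ±1 (not J=0↔0): J: 4 → 4, ΔJ = +0 — satisfied.
ΔS = 0: S: 0 → 1 — violated.
ΔL = 0, ±1 (not L=0↔0): L: 4 → 3, ΔL = -1 — satisfied.
Parity must change: even → odd — satisfied.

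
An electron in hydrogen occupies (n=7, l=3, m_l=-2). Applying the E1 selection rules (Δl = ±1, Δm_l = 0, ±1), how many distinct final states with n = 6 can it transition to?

E1 requires Δl = ±1, so l_f ∈ {2, 4}; with 0 ≤ l_f ≤ n_f−1 = 5, the allowed l_f values are {2, 4}.
For l_f = 2: m_f ∈ {m_i−1, m_i, m_i+1} ∩ [−2, 2] = {-2, -1} → 2 states.
For l_f = 4: m_f ∈ {m_i−1, m_i, m_i+1} ∩ [−4, 4] = {-3, -2, -1} → 3 states.
Total: 5.

5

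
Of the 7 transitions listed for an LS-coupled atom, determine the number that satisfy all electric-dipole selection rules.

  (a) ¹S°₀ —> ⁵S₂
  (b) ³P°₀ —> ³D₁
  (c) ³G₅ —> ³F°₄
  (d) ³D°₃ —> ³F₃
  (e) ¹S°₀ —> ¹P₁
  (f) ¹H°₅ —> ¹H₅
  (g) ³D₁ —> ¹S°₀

(a) forbidden (ΔS, ΔL, ΔJ fail)
(b) allowed
(c) allowed
(d) allowed
(e) allowed
(f) allowed
(g) forbidden (ΔS, ΔL fail)
Total allowed: 5 of 7.

5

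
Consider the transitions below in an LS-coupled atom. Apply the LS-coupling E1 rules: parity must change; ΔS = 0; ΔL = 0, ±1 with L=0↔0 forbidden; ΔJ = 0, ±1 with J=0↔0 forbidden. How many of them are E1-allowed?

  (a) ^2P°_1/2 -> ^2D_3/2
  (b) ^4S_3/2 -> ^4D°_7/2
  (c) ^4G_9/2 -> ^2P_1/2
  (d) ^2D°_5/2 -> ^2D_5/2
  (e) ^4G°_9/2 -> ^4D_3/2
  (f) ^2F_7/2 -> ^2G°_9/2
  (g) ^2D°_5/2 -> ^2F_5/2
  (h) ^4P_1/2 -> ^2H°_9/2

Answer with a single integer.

(a) allowed
(b) forbidden (ΔL, ΔJ fail)
(c) forbidden (parity, ΔS, ΔL, ΔJ fail)
(d) allowed
(e) forbidden (ΔL, ΔJ fail)
(f) allowed
(g) allowed
(h) forbidden (ΔS, ΔL, ΔJ fail)
Total allowed: 4 of 8.

4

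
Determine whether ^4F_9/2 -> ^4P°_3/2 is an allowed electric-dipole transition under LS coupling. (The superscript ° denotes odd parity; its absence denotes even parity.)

forbidden

Initial level: S=3/2, L=3, J=9/2, parity even. Final level: S=3/2, L=1, J=3/2, parity odd.
Parity must change: even → odd — satisfied.
ΔS = 0: S: 3/2 → 3/2 — satisfied.
ΔL = 0, ±1 (not L=0↔0): L: 3 → 1, ΔL = -2 — violated.
ΔJ = 0, ±1 (not J=0↔0): J: 9/2 → 3/2, ΔJ = -3 — violated.
Rule(s) violated: ΔL, ΔJ.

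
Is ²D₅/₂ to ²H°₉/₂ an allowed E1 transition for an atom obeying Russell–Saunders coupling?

Parity must change: even → odd — passes.
ΔS = 0: S: 1/2 → 1/2 — passes.
ΔL = 0, ±1 (not L=0↔0): L: 2 → 5, ΔL = +3 — fails.
ΔJ = 0, ±1 (not J=0↔0): J: 5/2 → 9/2, ΔJ = +2 — fails.
Rule(s) violated: ΔL, ΔJ.

forbidden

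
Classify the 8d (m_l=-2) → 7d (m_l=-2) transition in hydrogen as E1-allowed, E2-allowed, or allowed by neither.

E2

Δl = 2 − 2 = +0; l_i + l_f = 4.
Δm_l = +0.
E1 (Δl = ±1, |Δm_l| ≤ 1): not satisfied.
E2 (Δl = 0,±2, l_i+l_f ≥ 2, |Δm_l| ≤ 2): satisfied.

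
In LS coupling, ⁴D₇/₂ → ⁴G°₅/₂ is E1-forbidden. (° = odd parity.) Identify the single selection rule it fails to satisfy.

Parity must change: even → odd — ok.
ΔS = 0: S: 3/2 → 3/2 — ok.
ΔL = 0, ±1 (not L=0↔0): L: 2 → 4, ΔL = +2 — fails.
ΔJ = 0, ±1 (not J=0↔0): J: 7/2 → 5/2, ΔJ = -1 — ok.

the ΔL = 0, ±1 rule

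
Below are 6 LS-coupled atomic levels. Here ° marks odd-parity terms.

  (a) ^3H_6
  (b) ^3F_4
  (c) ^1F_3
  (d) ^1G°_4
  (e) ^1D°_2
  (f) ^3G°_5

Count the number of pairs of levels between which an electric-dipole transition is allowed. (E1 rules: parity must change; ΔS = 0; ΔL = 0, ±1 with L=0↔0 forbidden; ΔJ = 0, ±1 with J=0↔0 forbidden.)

(a)–(b): forbidden (parity, ΔL, ΔJ).
(a)–(c): forbidden (parity, ΔS, ΔL, ΔJ).
(a)–(d): forbidden (ΔS, ΔJ).
(a)–(e): forbidden (ΔS, ΔL, ΔJ).
(a)–(f): allowed.
(b)–(c): forbidden (parity, ΔS).
(b)–(d): forbidden (ΔS).
(b)–(e): forbidden (ΔS, ΔJ).
(b)–(f): allowed.
(c)–(d): allowed.
(c)–(e): allowed.
(c)–(f): forbidden (ΔS, ΔJ).
(d)–(e): forbidden (parity, ΔL, ΔJ).
(d)–(f): forbidden (parity, ΔS).
(e)–(f): forbidden (parity, ΔS, ΔL, ΔJ).
Allowed pairs: 4 of 15.

4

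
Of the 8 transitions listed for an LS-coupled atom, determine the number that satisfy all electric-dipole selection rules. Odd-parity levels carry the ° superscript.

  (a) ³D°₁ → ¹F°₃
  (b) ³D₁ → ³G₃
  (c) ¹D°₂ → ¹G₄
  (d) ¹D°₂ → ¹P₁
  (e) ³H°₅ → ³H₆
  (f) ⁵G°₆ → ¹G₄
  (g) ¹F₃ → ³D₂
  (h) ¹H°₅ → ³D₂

2

(a) forbidden (parity, ΔS, ΔJ fail)
(b) forbidden (parity, ΔL, ΔJ fail)
(c) forbidden (ΔL, ΔJ fail)
(d) allowed
(e) allowed
(f) forbidden (ΔS, ΔJ fail)
(g) forbidden (parity, ΔS fail)
(h) forbidden (ΔS, ΔL, ΔJ fail)
Total allowed: 2 of 8.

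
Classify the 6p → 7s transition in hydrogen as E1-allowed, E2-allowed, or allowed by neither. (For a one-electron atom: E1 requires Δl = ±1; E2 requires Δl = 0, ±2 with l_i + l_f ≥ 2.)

E1

Δl = 0 − 1 = -1; l_i + l_f = 1.
E1 (Δl = ±1): satisfied.
E2 (Δl = 0,±2, l_i+l_f ≥ 2): not satisfied.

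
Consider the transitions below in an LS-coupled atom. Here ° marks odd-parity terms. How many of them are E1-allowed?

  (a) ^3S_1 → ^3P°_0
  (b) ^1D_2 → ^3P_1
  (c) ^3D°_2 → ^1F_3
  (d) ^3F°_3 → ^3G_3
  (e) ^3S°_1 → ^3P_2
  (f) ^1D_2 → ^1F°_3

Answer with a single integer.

4

(a) allowed
(b) forbidden (parity, ΔS fail)
(c) forbidden (ΔS fails)
(d) allowed
(e) allowed
(f) allowed
Total allowed: 4 of 6.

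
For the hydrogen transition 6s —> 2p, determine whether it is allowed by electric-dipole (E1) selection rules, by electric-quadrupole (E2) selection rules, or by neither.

E1

Δl = 1 − 0 = +1; l_i + l_f = 1.
E1 (Δl = ±1): satisfied.
E2 (Δl = 0,±2, l_i+l_f ≥ 2): not satisfied.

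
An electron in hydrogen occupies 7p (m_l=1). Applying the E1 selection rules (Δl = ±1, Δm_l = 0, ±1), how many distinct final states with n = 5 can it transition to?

E1 requires Δl = ±1, so l_f ∈ {0, 2}; with 0 ≤ l_f ≤ n_f−1 = 4, the allowed l_f values are {0, 2}.
For l_f = 0: m_f ∈ {m_i−1, m_i, m_i+1} ∩ [−0, 0] = {0} → 1 state.
For l_f = 2: m_f ∈ {m_i−1, m_i, m_i+1} ∩ [−2, 2] = {0, 1, 2} → 3 states.
Total: 4.

4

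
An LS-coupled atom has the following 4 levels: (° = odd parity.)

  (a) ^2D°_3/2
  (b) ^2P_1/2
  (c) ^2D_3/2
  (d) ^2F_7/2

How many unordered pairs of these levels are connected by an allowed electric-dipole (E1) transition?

2

(a)–(b): allowed.
(a)–(c): allowed.
(a)–(d): forbidden (ΔJ).
(b)–(c): forbidden (parity).
(b)–(d): forbidden (parity, ΔL, ΔJ).
(c)–(d): forbidden (parity, ΔJ).
Allowed pairs: 2 of 6.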